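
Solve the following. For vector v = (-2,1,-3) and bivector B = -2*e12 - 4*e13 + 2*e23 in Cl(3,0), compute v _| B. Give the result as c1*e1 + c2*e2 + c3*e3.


Left contraction v _| B = <vB>_1 (grade-1 part of the geometric product vB).
Using e1_|e12 = e2, e2_|e12 = -e1, e1_|e13 = e3, e3_|e13 = -e1, e2_|e23 = e3, e3_|e23 = -e2:
e1 coeff: -v2*b12 - v3*b13 = -(1)*(-2) - (-3)*(-4) = -10
e2 coeff: v1*b12 - v3*b23 = (-2)*(-2) - (-3)*(2) = 10
e3 coeff: v1*b13 + v2*b23 = (-2)*(-4) + (1)*(2) = 10
v _| B = -10*e1 + 10*e2 + 10*e3


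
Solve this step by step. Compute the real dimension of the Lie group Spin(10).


Spin(n) double-covers SO(n); both have Lie algebra so(n) of dimension n(n-1)/2.
n = 10
n(n-1) = 10 * 9 = 90
dim Spin(10) = 90/2 = 45


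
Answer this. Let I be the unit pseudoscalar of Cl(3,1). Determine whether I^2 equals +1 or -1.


The pseudoscalar I = e1...e_n (product of all n generators) of Cl(p,q) satisfies I^2 = (-1)^(q + n(n-1)/2).
p = 3, q = 1, n = p + q = 4
n(n-1)/2 = 4 * 3 / 2 = 6
Exponent = q + n(n-1)/2 = 1 + 6 = 7
I^2 = (-1)^7 = -1


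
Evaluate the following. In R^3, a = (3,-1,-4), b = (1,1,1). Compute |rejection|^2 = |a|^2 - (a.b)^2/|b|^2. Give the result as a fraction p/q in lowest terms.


|a|^2 = 3^2 + (-1)^2 + (-4)^2 = 26
|b|^2 = 1^2 + 1^2 + 1^2 = 3
a . b = 3*1 + (-1)*1 + (-4)*1 = -2
(a.b)^2 = (-2)^2 = 4
|rej|^2 = 26 - 4/3
= (78 - 4)/3
= 74/3
In lowest terms: 74/3


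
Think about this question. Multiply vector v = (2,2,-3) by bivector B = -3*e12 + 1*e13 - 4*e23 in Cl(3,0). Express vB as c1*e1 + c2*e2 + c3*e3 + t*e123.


vB has grade-1 (vector) and grade-3 (trivector) parts: vB = (v _| B) + (v ^ B).
Vector part <vB>_1:
  e1: -v2*b12 - v3*b13 = -(2)*(-3) - (-3)*(1) = 9
  e2: v1*b12 - v3*b23 = (2)*(-3) - (-3)*(-4) = -18
  e3: v1*b13 + v2*b23 = (2)*(1) + (2)*(-4) = -6
Trivector part <vB>_3:
  e123: v1*b23 - v2*b13 + v3*b12 = (2)*(-4) - (2)*(1) + (-3)*(-3) = -1
vB = 9*e1 - 18*e2 - 6*e3 - 1*e123


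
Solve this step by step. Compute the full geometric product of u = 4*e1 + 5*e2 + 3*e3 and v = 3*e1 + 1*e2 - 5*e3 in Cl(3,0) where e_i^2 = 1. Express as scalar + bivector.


In Cl(3,0): e_i^2 = 1, e_ie_j = -e_je_i for i != j.
Scalar part = u . v = 4*3 + 5*1 + 3*(-5)
= 12 + 5 + (-15) = 2
e12 coeff = 4*1 - 5*3 = 4 - 15 = -11
e13 coeff = 4*(-5) - 3*3 = -20 - 9 = -29
e23 coeff = 5*(-5) - 3*1 = -25 - 3 = -28
uv = 2 - 11*e12 - 29*e13 - 28*e23


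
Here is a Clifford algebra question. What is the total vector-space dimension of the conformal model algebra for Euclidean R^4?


The conformal model of R^4 uses Cl(5,1): the 4 Euclidean generators plus two extra orthogonal generators e+ (e+^2 = +1) and e- (e-^2 = -1), from which the null vectors e0, einf are built.
Number of generators m = 4 + 2 = 6.
dim Cl(p,q) = 2^m = 2^6 = 64


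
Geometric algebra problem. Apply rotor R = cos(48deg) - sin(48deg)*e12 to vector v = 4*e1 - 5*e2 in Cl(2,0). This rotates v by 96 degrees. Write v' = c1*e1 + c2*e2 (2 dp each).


Rotor R = cos(48deg) - sin(48deg)*e12
Rotation angle theta = 2 * 48 = 96 degrees
v' = R*v*~R rotates v by theta.
cos(96deg) = -0.1045, sin(96deg) = 0.9945
v'_1 = 4*cos(96deg) - (-5)*sin(96deg)
= 4*(-0.1045) - (-5)*0.9945
= 4.55
v'_2 = 4*sin(96deg) + (-5)*cos(96deg)
= 4*0.9945 + (-5)*(-0.1045)
= 4.50
v' = 4.55*e1 + 4.50*e2


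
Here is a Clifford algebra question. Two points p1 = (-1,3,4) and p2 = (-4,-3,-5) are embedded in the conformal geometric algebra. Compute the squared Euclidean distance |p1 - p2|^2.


p1 - p2 = (3, 6, 9)
|p1 - p2|^2 = 3^2 + 6^2 + 9^2
= 9 + 36 + 81
= 126


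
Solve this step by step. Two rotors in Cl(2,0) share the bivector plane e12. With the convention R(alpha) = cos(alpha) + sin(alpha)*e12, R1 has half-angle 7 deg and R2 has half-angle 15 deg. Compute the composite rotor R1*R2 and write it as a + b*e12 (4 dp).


Same-plane rotors commute and their half-angles add:
R1*R2 = cos(a1 + a2) + sin(a1 + a2)*e12.
a1 + a2 = 7 + 15 = 22 deg
cos(22 deg) = 0.9272
sin(22 deg) = 0.3746
R1*R2 = 0.9272 + 0.3746*e12


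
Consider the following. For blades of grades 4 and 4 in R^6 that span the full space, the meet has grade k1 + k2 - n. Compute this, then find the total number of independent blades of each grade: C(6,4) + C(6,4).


Meet grade = grade(A) + grade(B) - n
= 4 + 4 - 6 = 2
C(6,4) = 15
C(6,4) = 15
dim_A + dim_B = 15 + 15 = 30


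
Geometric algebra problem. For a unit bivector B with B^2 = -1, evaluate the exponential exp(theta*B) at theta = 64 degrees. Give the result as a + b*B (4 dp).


For a unit bivector B with B^2 = -1, the exponential series gives
e^(theta*B) = cos(theta) + sin(theta)*B (the GA analogue of Euler's formula).
theta = 64 degrees = 1.117011 rad
cos(64 deg) = 0.4384
sin(64 deg) = 0.8988
exp(theta*B) = 0.4384 + 0.8988*B


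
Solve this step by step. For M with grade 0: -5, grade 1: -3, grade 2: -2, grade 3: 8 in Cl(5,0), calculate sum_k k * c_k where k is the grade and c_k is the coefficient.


Grade-weighted sum = sum of grade_k * coefficient_k
0*(-5) = 0
1*(-3) = -3
2*(-2) = -4
3*8 = 24
Total = 0 + (-3) + (-4) + 24 = 17


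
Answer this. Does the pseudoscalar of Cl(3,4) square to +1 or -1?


The pseudoscalar I = e1...e_n (product of all n generators) of Cl(p,q) satisfies I^2 = (-1)^(q + n(n-1)/2).
p = 3, q = 4, n = p + q = 7
n(n-1)/2 = 7 * 6 / 2 = 21
Exponent = q + n(n-1)/2 = 4 + 21 = 25
I^2 = (-1)^25 = -1


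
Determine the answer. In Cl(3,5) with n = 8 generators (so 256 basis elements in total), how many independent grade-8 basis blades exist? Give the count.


Number of grade-k basis blades in Cl(p,q) with n = p + q is C(n, k).
n = 3 + 5 = 8
C(8, 8) = 8! / (8! * 0!)
= 40320 / (40320 * 1)
= 1


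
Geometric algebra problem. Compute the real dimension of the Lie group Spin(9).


Spin(n) double-covers SO(n); both have Lie algebra so(n) of dimension n(n-1)/2.
n = 9
n(n-1) = 9 * 8 = 72
dim Spin(9) = 72/2 = 36


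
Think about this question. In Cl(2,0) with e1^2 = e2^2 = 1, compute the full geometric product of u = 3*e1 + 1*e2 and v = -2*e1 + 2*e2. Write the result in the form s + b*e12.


Expand: (3*e1 + 1*e2)(-2*e1 + 2*e2)
= 3*(-2)*e1e1 + 3*2*e1e2 + 1*(-2)*e2e1 + 1*2*e2e2
Using e1^2 = e2^2 = 1, e2e1 = -e1e2:
Scalar part s = 3*(-2) + 1*2 = -6 + 2 = -4
Bivector part b = 3*2 - 1*(-2) = 6 - (-2) = 8
uv = -4 + 8*e12


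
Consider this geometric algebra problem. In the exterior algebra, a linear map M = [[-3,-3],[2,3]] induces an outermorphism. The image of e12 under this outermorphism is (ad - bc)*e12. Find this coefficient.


The outermorphism of a linear map f sends e1^e2 to f(e1)^f(e2).
f(e1) = -3*e1 + 2*e2
f(e2) = -3*e1 + 3*e2
f(e1) ^ f(e2) = (-3*e1 + 2*e2) ^ (-3*e1 + 3*e2)
= (-3)*3*e12 + 2*(-3)*e21
= (-9 - (-6))*e12
= -3*e12
Coefficient = -3


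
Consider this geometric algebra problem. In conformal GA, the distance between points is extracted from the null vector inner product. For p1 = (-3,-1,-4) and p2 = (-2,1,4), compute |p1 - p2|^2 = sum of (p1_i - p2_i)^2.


p1 - p2 = (-1, -2, -8)
|p1 - p2|^2 = (-1)^2 + (-2)^2 + (-8)^2
= 1 + 4 + 64
= 69


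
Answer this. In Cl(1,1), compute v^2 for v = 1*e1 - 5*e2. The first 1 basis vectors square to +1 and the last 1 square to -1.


v^2 = sum of c_i^2 * e_i^2
Positive signature terms (e_i^2 = +1): 1^2 = 1
Negative signature terms (e_j^2 = -1): (-5)^2 = 25
v^2 = 1 - 25 = -24


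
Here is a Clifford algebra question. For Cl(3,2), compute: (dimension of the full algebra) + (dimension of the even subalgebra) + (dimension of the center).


n = 3 + 2 = 5
Total dim = 2^5 = 32
Even subalgebra dim = 2^4 = 16
n is odd, so center dim = 2
Sum = 32 + 16 + 2 = 50


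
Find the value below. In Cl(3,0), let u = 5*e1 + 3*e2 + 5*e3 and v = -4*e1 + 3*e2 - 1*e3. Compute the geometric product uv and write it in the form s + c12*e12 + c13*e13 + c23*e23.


In Cl(3,0): e_i^2 = 1, e_ie_j = -e_je_i for i != j.
Scalar part = u . v = 5*(-4) + 3*3 + 5*(-1)
= -20 + 9 + (-5) = -16
e12 coeff = 5*3 - 3*(-4) = 15 - (-12) = 27
e13 coeff = 5*(-1) - 5*(-4) = -5 - (-20) = 15
e23 coeff = 3*(-1) - 5*3 = -3 - 15 = -18
uv = -16 + 27*e12 + 15*e13 - 18*e23


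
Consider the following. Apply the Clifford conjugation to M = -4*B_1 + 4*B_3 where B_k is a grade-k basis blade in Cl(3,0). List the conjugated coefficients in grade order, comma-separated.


Clifford conjugate sign for grade k: (-1)^(k(k+1)/2)
Grade 1: (-1)^(1*2/2) = (-1)^1 = -1, coeff -4 -> 4
Grade 3: (-1)^(3*4/2) = (-1)^6 = 1, coeff 4 -> 4
Conjugated coefficients: 4, 4


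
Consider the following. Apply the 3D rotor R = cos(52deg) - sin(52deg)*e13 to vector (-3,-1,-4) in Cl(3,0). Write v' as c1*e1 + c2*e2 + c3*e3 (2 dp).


Rotor R = cos(52deg) - sin(52deg)*e13
Rotation angle theta = 2 * 52 = 104 degrees in the e13 plane (e1 -> e3).
The component perpendicular to the plane (e2) is invariant: v'_2 = v2 = -1.00
cos(104deg) = -0.2419, sin(104deg) = 0.9703
v'_1 = v1*cos(theta) - v3*sin(theta) = -3*(-0.2419) - (-4)*0.9703 = 4.61
v'_3 = v1*sin(theta) + v3*cos(theta) = -3*0.9703 + (-4)*(-0.2419) = -1.94
v' = 4.61*e1 - 1.00*e2 - 1.94*e3


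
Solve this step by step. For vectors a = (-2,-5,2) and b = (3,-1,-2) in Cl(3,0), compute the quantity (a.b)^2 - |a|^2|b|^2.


a . b = (-2)*3 + (-5)*(-1) + 2*(-2)
= -6 + 5 + (-4) = -5
|a|^2 = (-2)^2 + (-5)^2 + 2^2 = 33
|b|^2 = 3^2 + (-1)^2 + (-2)^2 = 14
(a.b)^2 = (-5)^2 = 25
|a|^2 * |b|^2 = 33 * 14 = 462
Result = 25 - 462 = -437


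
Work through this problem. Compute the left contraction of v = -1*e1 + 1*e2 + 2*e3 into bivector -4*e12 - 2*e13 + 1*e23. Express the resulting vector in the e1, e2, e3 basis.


Left contraction v _| B = <vB>_1 (grade-1 part of the geometric product vB).
Using e1_|e12 = e2, e2_|e12 = -e1, e1_|e13 = e3, e3_|e13 = -e1, e2_|e23 = e3, e3_|e23 = -e2:
e1 coeff: -v2*b12 - v3*b13 = -(1)*(-4) - (2)*(-2) = 8
e2 coeff: v1*b12 - v3*b23 = (-1)*(-4) - (2)*(1) = 2
e3 coeff: v1*b13 + v2*b23 = (-1)*(-2) + (1)*(1) = 3
v _| B = 8*e1 + 2*e2 + 3*e3


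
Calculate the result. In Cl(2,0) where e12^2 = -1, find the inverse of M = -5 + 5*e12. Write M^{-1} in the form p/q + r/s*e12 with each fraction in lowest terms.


M = -5 + 5*e12, where e12^2 = -1.
Since M commutes with its reverse ~M = a - b*e12, M * ~M = a^2 - b^2*e12^2 = a^2 + b^2.
So M^{-1} = ~M / (a^2 + b^2) = (a - b*e12)/(a^2 + b^2).
a^2 + b^2 = 25 + 25 = 50
Scalar part = -5/50 = -1/10
Bivector coeff = -5/50 = -1/10
M^{-1} = -1/10 - 1/10*e12


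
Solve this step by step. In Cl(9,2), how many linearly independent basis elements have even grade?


Even subalgebra dimension = 2^(n-1)
n = 9 + 2 = 11
2^(11 - 1) = 2^10 = 1024
Verification: sum of C(11,k) for even k = 1 + 55 + 330 + 462 + 165 + 11 = 1024
Result = 1024


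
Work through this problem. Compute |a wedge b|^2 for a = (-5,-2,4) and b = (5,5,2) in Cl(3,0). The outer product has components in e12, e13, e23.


a wedge b = (a1*b2 - a2*b1)*e12 + (a1*b3 - a3*b1)*e13 + (a2*b3 - a3*b2)*e23
e12 coeff: (-5)*5 - (-2)*5 = -25 - (-10) = -15
e13 coeff: (-5)*2 - 4*5 = -10 - 20 = -30
e23 coeff: (-2)*2 - 4*5 = -4 - 20 = -24
|a wedge b|^2 = (-15)^2 + (-30)^2 + (-24)^2
= 225 + 900 + 576
= 1701


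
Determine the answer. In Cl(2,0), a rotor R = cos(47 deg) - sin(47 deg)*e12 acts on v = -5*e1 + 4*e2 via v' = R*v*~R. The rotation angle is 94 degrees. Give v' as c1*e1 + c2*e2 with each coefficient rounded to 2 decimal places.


Rotor R = cos(47deg) - sin(47deg)*e12
Rotation angle theta = 2 * 47 = 94 degrees
v' = R*v*~R rotates v by theta.
cos(94deg) = -0.0698, sin(94deg) = 0.9976
v'_1 = -5*cos(94deg) - 4*sin(94deg)
= -5*(-0.0698) - 4*0.9976
= -3.64
v'_2 = -5*sin(94deg) + 4*cos(94deg)
= -5*0.9976 + 4*(-0.0698)
= -5.27
v' = -3.64*e1 - 5.27*e2


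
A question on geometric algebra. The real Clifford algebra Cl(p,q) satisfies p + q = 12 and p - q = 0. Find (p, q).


We need p + q = 12 and p - q = 0.
Adding: 2p = 12 + 0 = 12, so p = 6.
Then q = 12 - 6 = 6.
(p, q) = (6, 6)


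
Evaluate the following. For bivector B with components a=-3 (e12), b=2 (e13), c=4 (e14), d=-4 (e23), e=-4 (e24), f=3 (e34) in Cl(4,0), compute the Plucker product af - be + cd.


Plucker relation: af - be + cd
a*f = (-3)*3 = -9
b*e = 2*(-4) = -8
c*d = 4*(-4) = -16
af - be + cd = -9 - (-8) + (-16)
= -17


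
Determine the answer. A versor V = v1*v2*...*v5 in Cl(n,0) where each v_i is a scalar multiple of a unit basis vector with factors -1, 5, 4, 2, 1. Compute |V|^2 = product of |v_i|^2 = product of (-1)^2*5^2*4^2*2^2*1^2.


Each vector v_i has |v_i|^2 = s_i^2
Squared scales: (-1)^2 = 1, 5^2 = 25, 4^2 = 16, 2^2 = 4, 1^2 = 1
|V|^2 = 1 * 25 * 16 * 4 * 1
= 1600


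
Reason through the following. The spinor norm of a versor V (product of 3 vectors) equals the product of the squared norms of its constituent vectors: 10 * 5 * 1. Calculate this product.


Spinor norm N(V) = |v1|^2 * |v2|^2 * ... * |v3|^2
= 10 * 5 * 1
Running product: 10, 50, 50
N(V) = 50


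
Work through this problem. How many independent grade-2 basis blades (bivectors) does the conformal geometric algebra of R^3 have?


The conformal model of R^3 uses Cl(4,1) with m = 3 + 2 = 5 generators.
Number of grade-2 blades = C(m, 2) = C(5, 2)
= 5*4/2 = 10


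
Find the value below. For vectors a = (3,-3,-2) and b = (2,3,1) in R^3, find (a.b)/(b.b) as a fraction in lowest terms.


Projection coefficient = (a . b) / (b . b)
a . b = 3*2 + (-3)*3 + (-2)*1
= 6 + (-9) + (-2) = -5
b . b = 2^2 + 3^2 + 1^2
= 4 + 9 + 1 = 14
Coefficient = -5/14
In lowest terms: -5/14


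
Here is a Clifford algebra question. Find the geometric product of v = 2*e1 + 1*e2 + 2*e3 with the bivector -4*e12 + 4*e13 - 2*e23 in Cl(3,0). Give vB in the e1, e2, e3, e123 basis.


vB has grade-1 (vector) and grade-3 (trivector) parts: vB = (v _| B) + (v ^ B).
Vector part <vB>_1:
  e1: -v2*b12 - v3*b13 = -(1)*(-4) - (2)*(4) = -4
  e2: v1*b12 - v3*b23 = (2)*(-4) - (2)*(-2) = -4
  e3: v1*b13 + v2*b23 = (2)*(4) + (1)*(-2) = 6
Trivector part <vB>_3:
  e123: v1*b23 - v2*b13 + v3*b12 = (2)*(-2) - (1)*(4) + (2)*(-4) = -16
vB = -4*e1 - 4*e2 + 6*e3 - 16*e123


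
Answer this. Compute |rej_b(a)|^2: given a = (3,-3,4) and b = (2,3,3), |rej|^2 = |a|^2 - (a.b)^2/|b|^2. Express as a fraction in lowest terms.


|a|^2 = 3^2 + (-3)^2 + 4^2 = 34
|b|^2 = 2^2 + 3^2 + 3^2 = 22
a . b = 3*2 + (-3)*3 + 4*3 = 9
(a.b)^2 = 9^2 = 81
|rej|^2 = 34 - 81/22
= (748 - 81)/22
= 667/22
In lowest terms: 667/22


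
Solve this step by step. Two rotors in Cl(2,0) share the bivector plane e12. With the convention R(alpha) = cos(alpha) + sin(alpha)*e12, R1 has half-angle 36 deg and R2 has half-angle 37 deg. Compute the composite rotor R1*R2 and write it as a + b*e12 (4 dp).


Same-plane rotors commute and their half-angles add:
R1*R2 = cos(a1 + a2) + sin(a1 + a2)*e12.
a1 + a2 = 36 + 37 = 73 deg
cos(73 deg) = 0.2924
sin(73 deg) = 0.9563
R1*R2 = 0.2924 + 0.9563*e12


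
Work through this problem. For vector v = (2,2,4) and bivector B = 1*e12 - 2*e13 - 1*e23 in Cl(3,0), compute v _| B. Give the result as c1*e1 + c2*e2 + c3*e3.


Left contraction v _| B = <vB>_1 (grade-1 part of the geometric product vB).
Using e1_|e12 = e2, e2_|e12 = -e1, e1_|e13 = e3, e3_|e13 = -e1, e2_|e23 = e3, e3_|e23 = -e2:
e1 coeff: -v2*b12 - v3*b13 = -(2)*(1) - (4)*(-2) = 6
e2 coeff: v1*b12 - v3*b23 = (2)*(1) - (4)*(-1) = 6
e3 coeff: v1*b13 + v2*b23 = (2)*(-2) + (2)*(-1) = -6
v _| B = 6*e1 + 6*e2 - 6*e3


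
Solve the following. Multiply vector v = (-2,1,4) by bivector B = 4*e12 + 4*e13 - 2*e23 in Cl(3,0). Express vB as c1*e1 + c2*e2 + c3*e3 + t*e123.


vB has grade-1 (vector) and grade-3 (trivector) parts: vB = (v _| B) + (v ^ B).
Vector part <vB>_1:
  e1: -v2*b12 - v3*b13 = -(1)*(4) - (4)*(4) = -20
  e2: v1*b12 - v3*b23 = (-2)*(4) - (4)*(-2) = 0
  e3: v1*b13 + v2*b23 = (-2)*(4) + (1)*(-2) = -10
Trivector part <vB>_3:
  e123: v1*b23 - v2*b13 + v3*b12 = (-2)*(-2) - (1)*(4) + (4)*(4) = 16
vB = -20*e1 + 0*e2 - 10*e3 + 16*e123


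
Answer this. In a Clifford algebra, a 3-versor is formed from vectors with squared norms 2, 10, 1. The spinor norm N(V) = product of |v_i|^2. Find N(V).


Spinor norm N(V) = |v1|^2 * |v2|^2 * ... * |v3|^2
= 2 * 10 * 1
Running product: 2, 20, 20
N(V) = 20


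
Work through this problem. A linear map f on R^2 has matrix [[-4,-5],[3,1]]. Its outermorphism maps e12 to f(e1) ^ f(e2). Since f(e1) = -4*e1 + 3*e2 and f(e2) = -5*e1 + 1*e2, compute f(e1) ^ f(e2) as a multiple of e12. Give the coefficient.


The outermorphism of a linear map f sends e1^e2 to f(e1)^f(e2).
f(e1) = -4*e1 + 3*e2
f(e2) = -5*e1 + 1*e2
f(e1) ^ f(e2) = (-4*e1 + 3*e2) ^ (-5*e1 + 1*e2)
= (-4)*1*e12 + 3*(-5)*e21
= (-4 - (-15))*e12
= 11*e12
Coefficient = 11


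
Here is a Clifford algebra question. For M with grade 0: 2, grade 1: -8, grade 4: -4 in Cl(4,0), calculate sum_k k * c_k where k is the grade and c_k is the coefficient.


Grade-weighted sum = sum of grade_k * coefficient_k
0*2 = 0
1*(-8) = -8
4*(-4) = -16
Total = 0 + (-8) + (-16) = -24


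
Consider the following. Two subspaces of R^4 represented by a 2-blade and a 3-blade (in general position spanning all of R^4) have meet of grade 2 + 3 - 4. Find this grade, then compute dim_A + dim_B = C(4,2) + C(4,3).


Meet grade = grade(A) + grade(B) - n
= 2 + 3 - 4 = 1
C(4,2) = 6
C(4,3) = 4
dim_A + dim_B = 6 + 4 = 10


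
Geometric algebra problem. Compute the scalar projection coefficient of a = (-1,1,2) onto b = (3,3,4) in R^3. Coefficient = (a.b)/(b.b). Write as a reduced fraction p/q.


Projection coefficient = (a . b) / (b . b)
a . b = (-1)*3 + 1*3 + 2*4
= -3 + 3 + 8 = 8
b . b = 3^2 + 3^2 + 4^2
= 9 + 9 + 16 = 34
Coefficient = 8/34
In lowest terms: 4/17


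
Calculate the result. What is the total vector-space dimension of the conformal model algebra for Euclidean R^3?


The conformal model of R^3 uses Cl(4,1): the 3 Euclidean generators plus two extra orthogonal generators e+ (e+^2 = +1) and e- (e-^2 = -1), from which the null vectors e0, einf are built.
Number of generators m = 3 + 2 = 5.
dim Cl(p,q) = 2^m = 2^5 = 32


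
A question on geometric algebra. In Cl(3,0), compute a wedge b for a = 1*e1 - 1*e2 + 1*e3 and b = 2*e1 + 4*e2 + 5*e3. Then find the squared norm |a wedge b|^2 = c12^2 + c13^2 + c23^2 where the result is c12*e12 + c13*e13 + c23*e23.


a wedge b = (a1*b2 - a2*b1)*e12 + (a1*b3 - a3*b1)*e13 + (a2*b3 - a3*b2)*e23
e12 coeff: 1*4 - (-1)*2 = 4 - (-2) = 6
e13 coeff: 1*5 - 1*2 = 5 - 2 = 3
e23 coeff: (-1)*5 - 1*4 = -5 - 4 = -9
|a wedge b|^2 = 6^2 + 3^2 + (-9)^2
= 36 + 9 + 81
= 126


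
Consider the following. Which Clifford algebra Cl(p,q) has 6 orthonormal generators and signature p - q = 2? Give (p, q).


We need p + q = 6 and p - q = 2.
Adding: 2p = 6 + 2 = 8, so p = 4.
Then q = 6 - 4 = 2.
(p, q) = (4, 2)


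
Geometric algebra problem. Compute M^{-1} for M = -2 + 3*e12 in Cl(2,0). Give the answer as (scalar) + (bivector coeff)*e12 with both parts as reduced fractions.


M = -2 + 3*e12, where e12^2 = -1.
Since M commutes with its reverse ~M = a - b*e12, M * ~M = a^2 - b^2*e12^2 = a^2 + b^2.
So M^{-1} = ~M / (a^2 + b^2) = (a - b*e12)/(a^2 + b^2).
a^2 + b^2 = 4 + 9 = 13
Scalar part = -2/13 = -2/13
Bivector coeff = -3/13 = -3/13
M^{-1} = -2/13 - 3/13*e12


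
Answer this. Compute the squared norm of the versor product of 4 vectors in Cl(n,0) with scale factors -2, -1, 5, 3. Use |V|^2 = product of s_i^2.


Each vector v_i has |v_i|^2 = s_i^2
Squared scales: (-2)^2 = 4, (-1)^2 = 1, 5^2 = 25, 3^2 = 9
|V|^2 = 4 * 1 * 25 * 9
= 900


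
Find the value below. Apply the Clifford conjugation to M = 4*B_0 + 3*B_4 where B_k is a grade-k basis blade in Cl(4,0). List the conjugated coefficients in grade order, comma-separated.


Clifford conjugate sign for grade k: (-1)^(k(k+1)/2)
Grade 0: (-1)^(0*1/2) = (-1)^0 = 1, coeff 4 -> 4
Grade 4: (-1)^(4*5/2) = (-1)^10 = 1, coeff 3 -> 3
Conjugated coefficients: 4, 3


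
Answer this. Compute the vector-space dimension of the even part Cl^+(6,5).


Even subalgebra dimension = 2^(n-1)
n = 6 + 5 = 11
2^(11 - 1) = 2^10 = 1024
Verification: sum of C(11,k) for even k = 1 + 55 + 330 + 462 + 165 + 11 = 1024
Result = 1024


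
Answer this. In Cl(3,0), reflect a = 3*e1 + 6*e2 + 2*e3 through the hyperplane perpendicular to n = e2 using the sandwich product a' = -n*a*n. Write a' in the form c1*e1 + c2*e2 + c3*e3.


Reflection formula: a' = -n*a*n, with n = e2 (unit vector, n^2 = 1).
For reflection through hyperplane perp to e2:
The component along e2 flips sign, others stay.
a = (3, 6, 2)
a' = (3, -6, 2)
a' = 3*e1 - 6*e2 + 2*e3


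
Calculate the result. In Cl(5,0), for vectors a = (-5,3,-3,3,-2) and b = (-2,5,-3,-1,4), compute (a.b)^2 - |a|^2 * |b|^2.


a . b = (-5)*(-2) + 3*5 + (-3)*(-3) + 3*(-1) + (-2)*4
= 10 + 15 + 9 + (-3) + (-8) = 23
|a|^2 = (-5)^2 + 3^2 + (-3)^2 + 3^2 + (-2)^2 = 56
|b|^2 = (-2)^2 + 5^2 + (-3)^2 + (-1)^2 + 4^2 = 55
(a.b)^2 = 23^2 = 529
|a|^2 * |b|^2 = 56 * 55 = 3080
Result = 529 - 3080 = -2551


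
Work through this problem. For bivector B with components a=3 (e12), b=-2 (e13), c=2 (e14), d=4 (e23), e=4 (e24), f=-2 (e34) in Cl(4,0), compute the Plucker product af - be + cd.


Plucker relation: af - be + cd
a*f = 3*(-2) = -6
b*e = (-2)*4 = -8
c*d = 2*4 = 8
af - be + cd = -6 - (-8) + 8
= 10


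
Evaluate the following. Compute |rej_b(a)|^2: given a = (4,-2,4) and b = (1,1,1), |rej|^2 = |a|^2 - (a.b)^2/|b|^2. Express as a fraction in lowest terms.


|a|^2 = 4^2 + (-2)^2 + 4^2 = 36
|b|^2 = 1^2 + 1^2 + 1^2 = 3
a . b = 4*1 + (-2)*1 + 4*1 = 6
(a.b)^2 = 6^2 = 36
|rej|^2 = 36 - 36/3
= (108 - 36)/3
= 72/3
In lowest terms: 24/1


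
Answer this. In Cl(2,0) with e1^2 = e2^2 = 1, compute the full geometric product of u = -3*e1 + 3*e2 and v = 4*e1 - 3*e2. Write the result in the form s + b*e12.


Expand: (-3*e1 + 3*e2)(4*e1 - 3*e2)
= (-3)*4*e1e1 + (-3)*(-3)*e1e2 + 3*4*e2e1 + 3*(-3)*e2e2
Using e1^2 = e2^2 = 1, e2e1 = -e1e2:
Scalar part s = (-3)*4 + 3*(-3) = -12 + (-9) = -21
Bivector part b = (-3)*(-3) - 3*4 = 9 - 12 = -3
uv = -21 - 3*e12


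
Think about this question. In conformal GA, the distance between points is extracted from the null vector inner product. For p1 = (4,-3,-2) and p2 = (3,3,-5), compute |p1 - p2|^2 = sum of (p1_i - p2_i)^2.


p1 - p2 = (1, -6, 3)
|p1 - p2|^2 = 1^2 + (-6)^2 + 3^2
= 1 + 36 + 9
= 46


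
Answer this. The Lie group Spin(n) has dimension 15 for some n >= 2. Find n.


dim Spin(n) = dim so(n) = n(n-1)/2.
Solve n(n-1)/2 = 15, i.e. n^2 - n - 30 = 0.
Discriminant = 1 + 8*15 = 121
n = (1 + sqrt(121))/2 = (1 + 11)/2 = 6


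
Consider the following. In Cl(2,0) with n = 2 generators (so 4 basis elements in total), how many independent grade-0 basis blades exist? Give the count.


Number of grade-k basis blades in Cl(p,q) with n = p + q is C(n, k).
n = 2 + 0 = 2
C(2, 0) = 2! / (0! * 2!)
= 2 / (1 * 2)
= 1


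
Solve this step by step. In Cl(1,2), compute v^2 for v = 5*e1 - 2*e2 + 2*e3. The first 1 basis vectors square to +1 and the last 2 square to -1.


v^2 = sum of c_i^2 * e_i^2
Positive signature terms (e_i^2 = +1): 5^2 = 25
Negative signature terms (e_j^2 = -1): (-2)^2 + 2^2 = 8
v^2 = 25 - 8 = 17


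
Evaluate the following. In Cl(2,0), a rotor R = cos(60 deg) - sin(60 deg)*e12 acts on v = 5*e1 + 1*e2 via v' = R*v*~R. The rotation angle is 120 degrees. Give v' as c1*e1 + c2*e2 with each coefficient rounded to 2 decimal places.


Rotor R = cos(60deg) - sin(60deg)*e12
Rotation angle theta = 2 * 60 = 120 degrees
v' = R*v*~R rotates v by theta.
cos(120deg) = -0.5000, sin(120deg) = 0.8660
v'_1 = 5*cos(120deg) - 1*sin(120deg)
= 5*(-0.5000) - 1*0.8660
= -3.37
v'_2 = 5*sin(120deg) + 1*cos(120deg)
= 5*0.8660 + 1*(-0.5000)
= 3.83
v' = -3.37*e1 + 3.83*e2


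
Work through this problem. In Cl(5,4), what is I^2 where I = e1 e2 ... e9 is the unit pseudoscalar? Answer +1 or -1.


The pseudoscalar I = e1...e_n (product of all n generators) of Cl(p,q) satisfies I^2 = (-1)^(q + n(n-1)/2).
p = 5, q = 4, n = p + q = 9
n(n-1)/2 = 9 * 8 / 2 = 36
Exponent = q + n(n-1)/2 = 4 + 36 = 40
I^2 = (-1)^40 = +1


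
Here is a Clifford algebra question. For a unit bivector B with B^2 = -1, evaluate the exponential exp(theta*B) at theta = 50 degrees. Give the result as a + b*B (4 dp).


For a unit bivector B with B^2 = -1, the exponential series gives
e^(theta*B) = cos(theta) + sin(theta)*B (the GA analogue of Euler's formula).
theta = 50 degrees = 0.872665 rad
cos(50 deg) = 0.6428
sin(50 deg) = 0.7660
exp(theta*B) = 0.6428 + 0.7660*B


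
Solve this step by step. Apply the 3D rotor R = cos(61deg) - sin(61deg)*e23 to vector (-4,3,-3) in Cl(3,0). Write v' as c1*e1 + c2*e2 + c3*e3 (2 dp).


Rotor R = cos(61deg) - sin(61deg)*e23
Rotation angle theta = 2 * 61 = 122 degrees in the e23 plane (e2 -> e3).
The component perpendicular to the plane (e1) is invariant: v'_1 = v1 = -4.00
cos(122deg) = -0.5299, sin(122deg) = 0.8480
v'_2 = v2*cos(theta) - v3*sin(theta) = 3*(-0.5299) - (-3)*0.8480 = 0.95
v'_3 = v2*sin(theta) + v3*cos(theta) = 3*0.8480 + (-3)*(-0.5299) = 4.13
v' = -4.00*e1 + 0.95*e2 + 4.13*e3


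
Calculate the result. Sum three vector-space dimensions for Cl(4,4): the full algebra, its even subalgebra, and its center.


n = 4 + 4 = 8
Total dim = 2^8 = 256
Even subalgebra dim = 2^7 = 128
n is even, so center dim = 1
Sum = 256 + 128 + 1 = 385


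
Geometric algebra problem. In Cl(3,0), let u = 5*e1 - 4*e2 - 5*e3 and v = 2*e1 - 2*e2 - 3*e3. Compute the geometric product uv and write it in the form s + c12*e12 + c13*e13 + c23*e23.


In Cl(3,0): e_i^2 = 1, e_ie_j = -e_je_i for i != j.
Scalar part = u . v = 5*2 + (-4)*(-2) + (-5)*(-3)
= 10 + 8 + 15 = 33
e12 coeff = 5*(-2) - (-4)*2 = -10 - (-8) = -2
e13 coeff = 5*(-3) - (-5)*2 = -15 - (-10) = -5
e23 coeff = (-4)*(-3) - (-5)*(-2) = 12 - 10 = 2
uv = 33 - 2*e12 - 5*e13 + 2*e23


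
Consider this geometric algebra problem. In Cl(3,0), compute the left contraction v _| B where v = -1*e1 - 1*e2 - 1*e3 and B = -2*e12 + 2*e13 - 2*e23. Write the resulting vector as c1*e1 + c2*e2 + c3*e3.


Left contraction v _| B = <vB>_1 (grade-1 part of the geometric product vB).
Using e1_|e12 = e2, e2_|e12 = -e1, e1_|e13 = e3, e3_|e13 = -e1, e2_|e23 = e3, e3_|e23 = -e2:
e1 coeff: -v2*b12 - v3*b13 = -(-1)*(-2) - (-1)*(2) = 0
e2 coeff: v1*b12 - v3*b23 = (-1)*(-2) - (-1)*(-2) = 0
e3 coeff: v1*b13 + v2*b23 = (-1)*(2) + (-1)*(-2) = 0
v _| B = 0*e1 + 0*e2 + 0*e3


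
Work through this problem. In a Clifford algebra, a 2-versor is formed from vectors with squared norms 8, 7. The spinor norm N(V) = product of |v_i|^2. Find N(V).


Spinor norm N(V) = |v1|^2 * |v2|^2 * ... * |v2|^2
= 8 * 7
Running product: 8, 56
N(V) = 56


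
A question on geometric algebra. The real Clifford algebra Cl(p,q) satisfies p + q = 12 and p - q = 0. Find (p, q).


We need p + q = 12 and p - q = 0.
Adding: 2p = 12 + 0 = 12, so p = 6.
Then q = 12 - 6 = 6.
(p, q) = (6, 6)


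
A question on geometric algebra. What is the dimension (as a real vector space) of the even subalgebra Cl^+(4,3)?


Even subalgebra dimension = 2^(n-1)
n = 4 + 3 = 7
2^(7 - 1) = 2^6 = 64
Verification: sum of C(7,k) for even k = 1 + 21 + 35 + 7 = 64
Result = 64


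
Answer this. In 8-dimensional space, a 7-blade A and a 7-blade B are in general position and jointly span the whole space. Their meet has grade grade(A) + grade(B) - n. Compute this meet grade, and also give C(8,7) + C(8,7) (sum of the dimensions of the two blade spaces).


Meet grade = grade(A) + grade(B) - n
= 7 + 7 - 8 = 6
C(8,7) = 8
C(8,7) = 8
dim_A + dim_B = 8 + 8 = 16


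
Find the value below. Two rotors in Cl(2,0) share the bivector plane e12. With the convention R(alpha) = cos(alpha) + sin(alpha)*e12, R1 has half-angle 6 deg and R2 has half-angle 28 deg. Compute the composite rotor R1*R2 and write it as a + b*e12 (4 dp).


Same-plane rotors commute and their half-angles add:
R1*R2 = cos(a1 + a2) + sin(a1 + a2)*e12.
a1 + a2 = 6 + 28 = 34 deg
cos(34 deg) = 0.8290
sin(34 deg) = 0.5592
R1*R2 = 0.8290 + 0.5592*e12


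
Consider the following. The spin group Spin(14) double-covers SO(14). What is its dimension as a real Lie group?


Spin(n) double-covers SO(n); both have Lie algebra so(n) of dimension n(n-1)/2.
n = 14
n(n-1) = 14 * 13 = 182
dim Spin(14) = 182/2 = 91


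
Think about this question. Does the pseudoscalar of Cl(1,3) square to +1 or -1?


The pseudoscalar I = e1...e_n (product of all n generators) of Cl(p,q) satisfies I^2 = (-1)^(q + n(n-1)/2).
p = 1, q = 3, n = p + q = 4
n(n-1)/2 = 4 * 3 / 2 = 6
Exponent = q + n(n-1)/2 = 3 + 6 = 9
I^2 = (-1)^9 = -1


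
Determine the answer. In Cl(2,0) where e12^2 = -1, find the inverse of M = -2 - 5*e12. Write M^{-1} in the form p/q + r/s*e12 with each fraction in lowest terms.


M = -2 - 5*e12, where e12^2 = -1.
Since M commutes with its reverse ~M = a - b*e12, M * ~M = a^2 - b^2*e12^2 = a^2 + b^2.
So M^{-1} = ~M / (a^2 + b^2) = (a - b*e12)/(a^2 + b^2).
a^2 + b^2 = 4 + 25 = 29
Scalar part = -2/29 = -2/29
Bivector coeff = 5/29 = 5/29
M^{-1} = -2/29 + 5/29*e12


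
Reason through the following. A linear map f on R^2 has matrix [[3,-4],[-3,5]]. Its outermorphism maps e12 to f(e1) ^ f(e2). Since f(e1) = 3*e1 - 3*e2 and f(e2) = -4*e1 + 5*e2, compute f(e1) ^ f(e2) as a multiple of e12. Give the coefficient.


The outermorphism of a linear map f sends e1^e2 to f(e1)^f(e2).
f(e1) = 3*e1 - 3*e2
f(e2) = -4*e1 + 5*e2
f(e1) ^ f(e2) = (3*e1 - 3*e2) ^ (-4*e1 + 5*e2)
= 3*5*e12 + (-3)*(-4)*e21
= (15 - 12)*e12
= 3*e12
Coefficient = 3


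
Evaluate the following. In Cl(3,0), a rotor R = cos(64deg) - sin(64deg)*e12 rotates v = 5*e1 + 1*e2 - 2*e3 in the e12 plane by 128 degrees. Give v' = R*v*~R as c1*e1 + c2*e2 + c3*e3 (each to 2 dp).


Rotor R = cos(64deg) - sin(64deg)*e12
Rotation angle theta = 2 * 64 = 128 degrees in the e12 plane (e1 -> e2).
The component perpendicular to the plane (e3) is invariant: v'_3 = v3 = -2.00
cos(128deg) = -0.6157, sin(128deg) = 0.7880
v'_1 = v1*cos(theta) - v2*sin(theta) = 5*(-0.6157) - 1*0.7880 = -3.87
v'_2 = v1*sin(theta) + v2*cos(theta) = 5*0.7880 + 1*(-0.6157) = 3.32
v' = -3.87*e1 + 3.32*e2 - 2.00*e3


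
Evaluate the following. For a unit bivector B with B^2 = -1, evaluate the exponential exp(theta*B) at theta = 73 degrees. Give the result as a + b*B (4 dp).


For a unit bivector B with B^2 = -1, the exponential series gives
e^(theta*B) = cos(theta) + sin(theta)*B (the GA analogue of Euler's formula).
theta = 73 degrees = 1.27409 rad
cos(73 deg) = 0.2924
sin(73 deg) = 0.9563
exp(theta*B) = 0.2924 + 0.9563*B


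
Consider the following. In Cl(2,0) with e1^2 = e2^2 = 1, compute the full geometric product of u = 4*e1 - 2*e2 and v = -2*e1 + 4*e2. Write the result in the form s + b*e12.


Expand: (4*e1 - 2*e2)(-2*e1 + 4*e2)
= 4*(-2)*e1e1 + 4*4*e1e2 + (-2)*(-2)*e2e1 + (-2)*4*e2e2
Using e1^2 = e2^2 = 1, e2e1 = -e1e2:
Scalar part s = 4*(-2) + (-2)*4 = -8 + (-8) = -16
Bivector part b = 4*4 - (-2)*(-2) = 16 - 4 = 12
uv = -16 + 12*e12


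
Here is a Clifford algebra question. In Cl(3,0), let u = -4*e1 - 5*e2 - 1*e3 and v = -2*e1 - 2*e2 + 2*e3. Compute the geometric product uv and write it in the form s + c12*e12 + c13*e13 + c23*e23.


In Cl(3,0): e_i^2 = 1, e_ie_j = -e_je_i for i != j.
Scalar part = u . v = (-4)*(-2) + (-5)*(-2) + (-1)*2
= 8 + 10 + (-2) = 16
e12 coeff = (-4)*(-2) - (-5)*(-2) = 8 - 10 = -2
e13 coeff = (-4)*2 - (-1)*(-2) = -8 - 2 = -10
e23 coeff = (-5)*2 - (-1)*(-2) = -10 - 2 = -12
uv = 16 - 2*e12 - 10*e13 - 12*e23


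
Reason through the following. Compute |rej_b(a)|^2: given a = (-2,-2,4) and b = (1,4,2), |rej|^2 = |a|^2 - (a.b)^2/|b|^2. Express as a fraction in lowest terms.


|a|^2 = (-2)^2 + (-2)^2 + 4^2 = 24
|b|^2 = 1^2 + 4^2 + 2^2 = 21
a . b = (-2)*1 + (-2)*4 + 4*2 = -2
(a.b)^2 = (-2)^2 = 4
|rej|^2 = 24 - 4/21
= (504 - 4)/21
= 500/21
In lowest terms: 500/21


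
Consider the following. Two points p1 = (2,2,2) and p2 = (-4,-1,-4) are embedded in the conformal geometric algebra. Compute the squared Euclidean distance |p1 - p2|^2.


p1 - p2 = (6, 3, 6)
|p1 - p2|^2 = 6^2 + 3^2 + 6^2
= 36 + 9 + 36
= 81


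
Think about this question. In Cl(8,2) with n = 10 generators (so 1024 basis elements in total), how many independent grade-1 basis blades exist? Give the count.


Number of grade-k basis blades in Cl(p,q) with n = p + q is C(n, k).
n = 8 + 2 = 10
C(10, 1) = 10! / (1! * 9!)
= 3628800 / (1 * 362880)
= 10


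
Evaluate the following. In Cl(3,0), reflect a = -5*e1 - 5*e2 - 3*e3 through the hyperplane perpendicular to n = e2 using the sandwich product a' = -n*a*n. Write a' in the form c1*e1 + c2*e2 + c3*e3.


Reflection formula: a' = -n*a*n, with n = e2 (unit vector, n^2 = 1).
For reflection through hyperplane perp to e2:
The component along e2 flips sign, others stay.
a = (-5, -5, -3)
a' = (-5, 5, -3)
a' = -5*e1 + 5*e2 - 3*e3


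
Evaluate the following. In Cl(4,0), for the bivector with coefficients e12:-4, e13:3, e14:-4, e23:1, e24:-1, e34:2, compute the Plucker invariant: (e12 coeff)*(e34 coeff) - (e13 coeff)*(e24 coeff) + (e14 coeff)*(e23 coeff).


Plucker relation: af - be + cd
a*f = (-4)*2 = -8
b*e = 3*(-1) = -3
c*d = (-4)*1 = -4
af - be + cd = -8 - (-3) + (-4)
= -9


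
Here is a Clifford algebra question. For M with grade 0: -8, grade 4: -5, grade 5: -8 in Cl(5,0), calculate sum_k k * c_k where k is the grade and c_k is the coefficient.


Grade-weighted sum = sum of grade_k * coefficient_k
0*(-8) = 0
4*(-5) = -20
5*(-8) = -40
Total = 0 + (-20) + (-40) = -60


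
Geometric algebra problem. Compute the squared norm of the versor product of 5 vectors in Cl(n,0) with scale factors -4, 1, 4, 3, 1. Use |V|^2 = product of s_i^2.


Each vector v_i has |v_i|^2 = s_i^2
Squared scales: (-4)^2 = 16, 1^2 = 1, 4^2 = 16, 3^2 = 9, 1^2 = 1
|V|^2 = 16 * 1 * 16 * 9 * 1
= 2304


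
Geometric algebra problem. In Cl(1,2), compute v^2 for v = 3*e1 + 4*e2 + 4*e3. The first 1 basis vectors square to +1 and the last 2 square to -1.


v^2 = sum of c_i^2 * e_i^2
Positive signature terms (e_i^2 = +1): 3^2 = 9
Negative signature terms (e_j^2 = -1): 4^2 + 4^2 = 32
v^2 = 9 - 32 = -23


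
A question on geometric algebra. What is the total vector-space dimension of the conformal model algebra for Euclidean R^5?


The conformal model of R^5 uses Cl(6,1): the 5 Euclidean generators plus two extra orthogonal generators e+ (e+^2 = +1) and e- (e-^2 = -1), from which the null vectors e0, einf are built.
Number of generators m = 5 + 2 = 7.
dim Cl(p,q) = 2^m = 2^7 = 128


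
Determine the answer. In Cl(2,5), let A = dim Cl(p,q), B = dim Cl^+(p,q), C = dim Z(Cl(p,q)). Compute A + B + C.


n = 2 + 5 = 7
Total dim = 2^7 = 128
Even subalgebra dim = 2^6 = 64
n is odd, so center dim = 2
Sum = 128 + 64 + 2 = 194


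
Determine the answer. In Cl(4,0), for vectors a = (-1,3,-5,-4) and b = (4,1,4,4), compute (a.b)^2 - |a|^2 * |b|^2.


a . b = (-1)*4 + 3*1 + (-5)*4 + (-4)*4
= -4 + 3 + (-20) + (-16) = -37
|a|^2 = (-1)^2 + 3^2 + (-5)^2 + (-4)^2 = 51
|b|^2 = 4^2 + 1^2 + 4^2 + 4^2 = 49
(a.b)^2 = (-37)^2 = 1369
|a|^2 * |b|^2 = 51 * 49 = 2499
Result = 1369 - 2499 = -1130


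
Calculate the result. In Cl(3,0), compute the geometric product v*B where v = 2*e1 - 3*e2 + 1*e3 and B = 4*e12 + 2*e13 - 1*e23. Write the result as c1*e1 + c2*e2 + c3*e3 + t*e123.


vB has grade-1 (vector) and grade-3 (trivector) parts: vB = (v _| B) + (v ^ B).
Vector part <vB>_1:
  e1: -v2*b12 - v3*b13 = -(-3)*(4) - (1)*(2) = 10
  e2: v1*b12 - v3*b23 = (2)*(4) - (1)*(-1) = 9
  e3: v1*b13 + v2*b23 = (2)*(2) + (-3)*(-1) = 7
Trivector part <vB>_3:
  e123: v1*b23 - v2*b13 + v3*b12 = (2)*(-1) - (-3)*(2) + (1)*(4) = 8
vB = 10*e1 + 9*e2 + 7*e3 + 8*e123


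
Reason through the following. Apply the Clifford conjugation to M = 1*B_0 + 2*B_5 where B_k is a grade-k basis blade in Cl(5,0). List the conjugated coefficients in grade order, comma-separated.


Clifford conjugate sign for grade k: (-1)^(k(k+1)/2)
Grade 0: (-1)^(0*1/2) = (-1)^0 = 1, coeff 1 -> 1
Grade 5: (-1)^(5*6/2) = (-1)^15 = -1, coeff 2 -> -2
Conjugated coefficients: 1, -2


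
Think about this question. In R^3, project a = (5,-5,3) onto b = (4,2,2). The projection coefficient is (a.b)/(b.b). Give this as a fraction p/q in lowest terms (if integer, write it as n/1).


Projection coefficient = (a . b) / (b . b)
a . b = 5*4 + (-5)*2 + 3*2
= 20 + (-10) + 6 = 16
b . b = 4^2 + 2^2 + 2^2
= 16 + 4 + 4 = 24
Coefficient = 16/24
In lowest terms: 2/3


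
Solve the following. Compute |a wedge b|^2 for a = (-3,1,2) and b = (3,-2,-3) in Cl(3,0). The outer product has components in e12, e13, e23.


a wedge b = (a1*b2 - a2*b1)*e12 + (a1*b3 - a3*b1)*e13 + (a2*b3 - a3*b2)*e23
e12 coeff: (-3)*(-2) - 1*3 = 6 - 3 = 3
e13 coeff: (-3)*(-3) - 2*3 = 9 - 6 = 3
e23 coeff: 1*(-3) - 2*(-2) = -3 - (-4) = 1
|a wedge b|^2 = 3^2 + 3^2 + 1^2
= 9 + 9 + 1
= 19


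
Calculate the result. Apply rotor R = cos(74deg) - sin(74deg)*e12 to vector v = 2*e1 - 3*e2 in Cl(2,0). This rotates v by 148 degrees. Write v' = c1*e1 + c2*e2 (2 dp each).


Rotor R = cos(74deg) - sin(74deg)*e12
Rotation angle theta = 2 * 74 = 148 degrees
v' = R*v*~R rotates v by theta.
cos(148deg) = -0.8480, sin(148deg) = 0.5299
v'_1 = 2*cos(148deg) - (-3)*sin(148deg)
= 2*(-0.8480) - (-3)*0.5299
= -0.11
v'_2 = 2*sin(148deg) + (-3)*cos(148deg)
= 2*0.5299 + (-3)*(-0.8480)
= 3.60
v' = -0.11*e1 + 3.60*e2


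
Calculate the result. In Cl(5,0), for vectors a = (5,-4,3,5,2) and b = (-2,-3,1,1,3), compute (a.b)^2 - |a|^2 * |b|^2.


a . b = 5*(-2) + (-4)*(-3) + 3*1 + 5*1 + 2*3
= -10 + 12 + 3 + 5 + 6 = 16
|a|^2 = 5^2 + (-4)^2 + 3^2 + 5^2 + 2^2 = 79
|b|^2 = (-2)^2 + (-3)^2 + 1^2 + 1^2 + 3^2 = 24
(a.b)^2 = 16^2 = 256
|a|^2 * |b|^2 = 79 * 24 = 1896
Result = 256 - 1896 = -1640


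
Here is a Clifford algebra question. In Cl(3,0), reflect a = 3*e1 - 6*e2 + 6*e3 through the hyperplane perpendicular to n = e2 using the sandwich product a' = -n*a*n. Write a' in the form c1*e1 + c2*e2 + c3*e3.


Reflection formula: a' = -n*a*n, with n = e2 (unit vector, n^2 = 1).
For reflection through hyperplane perp to e2:
The component along e2 flips sign, others stay.
a = (3, -6, 6)
a' = (3, 6, 6)
a' = 3*e1 + 6*e2 + 6*e3


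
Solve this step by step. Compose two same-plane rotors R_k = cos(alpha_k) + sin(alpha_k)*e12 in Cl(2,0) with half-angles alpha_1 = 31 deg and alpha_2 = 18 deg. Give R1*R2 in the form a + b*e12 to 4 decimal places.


Same-plane rotors commute and their half-angles add:
R1*R2 = cos(a1 + a2) + sin(a1 + a2)*e12.
a1 + a2 = 31 + 18 = 49 deg
cos(49 deg) = 0.6561
sin(49 deg) = 0.7547
R1*R2 = 0.6561 + 0.7547*e12


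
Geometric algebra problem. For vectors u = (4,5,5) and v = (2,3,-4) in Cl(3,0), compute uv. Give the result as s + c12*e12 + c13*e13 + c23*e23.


In Cl(3,0): e_i^2 = 1, e_ie_j = -e_je_i for i != j.
Scalar part = u . v = 4*2 + 5*3 + 5*(-4)
= 8 + 15 + (-20) = 3
e12 coeff = 4*3 - 5*2 = 12 - 10 = 2
e13 coeff = 4*(-4) - 5*2 = -16 - 10 = -26
e23 coeff = 5*(-4) - 5*3 = -20 - 15 = -35
uv = 3 + 2*e12 - 26*e13 - 35*e23


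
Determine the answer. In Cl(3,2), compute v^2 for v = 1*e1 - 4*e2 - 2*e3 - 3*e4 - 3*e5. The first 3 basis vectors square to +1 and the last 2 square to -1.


v^2 = sum of c_i^2 * e_i^2
Positive signature terms (e_i^2 = +1): 1^2 + (-4)^2 + (-2)^2 = 21
Negative signature terms (e_j^2 = -1): (-3)^2 + (-3)^2 = 18
v^2 = 21 - 18 = 3


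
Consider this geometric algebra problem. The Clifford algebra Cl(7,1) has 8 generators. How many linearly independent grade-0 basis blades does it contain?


Number of grade-k basis blades in Cl(p,q) with n = p + q is C(n, k).
n = 7 + 1 = 8
C(8, 0) = 8! / (0! * 8!)
= 40320 / (1 * 40320)
= 1


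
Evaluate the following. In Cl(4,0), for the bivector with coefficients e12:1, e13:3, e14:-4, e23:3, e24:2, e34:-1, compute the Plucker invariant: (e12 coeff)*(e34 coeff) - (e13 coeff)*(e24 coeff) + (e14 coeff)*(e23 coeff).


Plucker relation: af - be + cd
a*f = 1*(-1) = -1
b*e = 3*2 = 6
c*d = (-4)*3 = -12
af - be + cd = -1 - 6 + (-12)
= -19


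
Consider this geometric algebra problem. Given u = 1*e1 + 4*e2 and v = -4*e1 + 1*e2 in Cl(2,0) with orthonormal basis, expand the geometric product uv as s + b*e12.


Expand: (1*e1 + 4*e2)(-4*e1 + 1*e2)
= 1*(-4)*e1e1 + 1*1*e1e2 + 4*(-4)*e2e1 + 4*1*e2e2
Using e1^2 = e2^2 = 1, e2e1 = -e1e2:
Scalar part s = 1*(-4) + 4*1 = -4 + 4 = 0
Bivector part b = 1*1 - 4*(-4) = 1 - (-16) = 17
uv = 0 + 17*e12
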